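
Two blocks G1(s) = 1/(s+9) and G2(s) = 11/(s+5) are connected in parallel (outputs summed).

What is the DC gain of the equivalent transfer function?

Parallel: G_eq = G1 + G2. DC gain = G1(0) + G2(0) = 1/9 + 11/5 = 0.1111 + 2.2 = 2.3111.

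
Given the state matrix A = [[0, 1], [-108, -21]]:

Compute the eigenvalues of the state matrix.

det(A - λI) = λ² - (-21)λ + 108 = (λ - (-12))(λ - (-9)). Eigenvalues: -12, -9.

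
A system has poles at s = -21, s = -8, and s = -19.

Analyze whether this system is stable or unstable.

All poles are in the left half-plane. System is stable.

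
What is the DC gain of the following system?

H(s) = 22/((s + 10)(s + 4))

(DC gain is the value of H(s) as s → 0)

DC gain = H(0) = 22/(10 × 4) = 22/40 = 0.55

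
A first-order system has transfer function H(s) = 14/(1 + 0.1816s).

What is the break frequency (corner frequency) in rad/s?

Corner frequency = 1/τ = 1/0.1816 = 5.507 rad/s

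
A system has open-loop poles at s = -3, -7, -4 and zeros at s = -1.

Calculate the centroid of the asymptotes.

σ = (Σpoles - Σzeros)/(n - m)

σ = (Σpoles - Σzeros)/(n - m) = (-14 - (-1))/(3 - 1) = -13/2 = -6.5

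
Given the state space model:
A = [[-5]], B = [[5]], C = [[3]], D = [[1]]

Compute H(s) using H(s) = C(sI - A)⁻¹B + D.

(sI - A)⁻¹ = 1/(s + 5). H(s) = 3×5/(s + 5) + 1 = (s + 20)/(s + 5).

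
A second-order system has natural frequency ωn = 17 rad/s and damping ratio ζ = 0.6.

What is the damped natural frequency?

ωd = ωn√(1 - ζ²) = 17√(1 - 0.6²) = 13.6 rad/s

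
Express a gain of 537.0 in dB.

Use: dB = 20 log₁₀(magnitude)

dB = 20 log₁₀(537.0) = 54.6 dB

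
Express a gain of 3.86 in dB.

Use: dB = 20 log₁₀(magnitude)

dB = 20 log₁₀(3.86) = 11.7 dB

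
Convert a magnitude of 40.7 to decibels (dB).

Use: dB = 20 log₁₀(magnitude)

dB = 20 log₁₀(40.7) = 32.2 dB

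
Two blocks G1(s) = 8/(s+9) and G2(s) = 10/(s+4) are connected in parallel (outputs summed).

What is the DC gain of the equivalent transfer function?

Parallel: G_eq = G1 + G2. DC gain = G1(0) + G2(0) = 8/9 + 10/4 = 0.8889 + 2.5 = 3.3889.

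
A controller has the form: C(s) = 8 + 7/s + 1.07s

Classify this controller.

This is a Proportional-Integral-Derivative (PID) controller.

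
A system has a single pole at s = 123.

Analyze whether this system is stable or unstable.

Pole at s = 123 is in the right half-plane. Unstable.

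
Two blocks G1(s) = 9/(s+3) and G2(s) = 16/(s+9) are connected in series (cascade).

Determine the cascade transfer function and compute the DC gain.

Series: multiply transfer functions. G_eq = 9/(s+3) × 16/(s+9) = 144/((s+3)(s+9)). DC gain = 144/(3×9) = 5.3333.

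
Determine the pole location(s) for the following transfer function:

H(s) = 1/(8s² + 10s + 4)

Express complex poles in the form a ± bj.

Discriminant = 10² - 4×8×4 = 100 - 128 = -28 < 0, so the poles are a complex conjugate pair s = (-10 ± j√28)/(2×8). Real part = -10/(2×8) = -10/16 = -0.625; imaginary part = ±√28/(2×8) ≈ 0.3307. Poles: s = -0.625 ± 0.3307j.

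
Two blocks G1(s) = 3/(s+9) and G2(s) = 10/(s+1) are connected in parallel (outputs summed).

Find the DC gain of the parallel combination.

Parallel: G_eq = G1 + G2. DC gain = G1(0) + G2(0) = 3/9 + 10/1 = 0.3333 + 10 = 10.3333.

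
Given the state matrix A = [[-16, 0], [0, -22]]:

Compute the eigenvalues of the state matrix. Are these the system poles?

For diagonal matrix, eigenvalues are diagonal entries: λ₁ = -16, λ₂ = -22. Eigenvalues of A = system poles.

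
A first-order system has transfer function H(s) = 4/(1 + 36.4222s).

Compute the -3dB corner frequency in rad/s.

Corner frequency = 1/τ = 1/36.4222 = 0.027 rad/s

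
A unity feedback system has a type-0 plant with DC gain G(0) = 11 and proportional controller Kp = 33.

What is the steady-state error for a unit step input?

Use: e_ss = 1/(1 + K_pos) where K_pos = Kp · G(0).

K_pos = Kp · G(0) = 33 × 11 = 363. e_ss = 1/(1 + 363) = 0.0027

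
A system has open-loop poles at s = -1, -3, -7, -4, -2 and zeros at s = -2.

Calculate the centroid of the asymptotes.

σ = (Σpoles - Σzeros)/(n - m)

σ = (Σpoles - Σzeros)/(n - m) = (-17 - (-2))/(5 - 1) = -15/4 = -3.75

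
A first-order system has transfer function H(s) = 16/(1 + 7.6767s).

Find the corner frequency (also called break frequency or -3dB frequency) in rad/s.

Corner frequency = 1/τ = 1/7.6767 = 0.13 rad/s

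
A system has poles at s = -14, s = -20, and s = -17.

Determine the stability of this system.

All poles are in the left half-plane. System is stable.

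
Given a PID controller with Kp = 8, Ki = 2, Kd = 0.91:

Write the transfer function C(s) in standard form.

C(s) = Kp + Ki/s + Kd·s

Substituting values: C(s) = 8 + 2/s + 0.91s = (0.91s² + 8s + 2)/s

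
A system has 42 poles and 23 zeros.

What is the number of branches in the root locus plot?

Root locus has n branches where n = number of poles = 42.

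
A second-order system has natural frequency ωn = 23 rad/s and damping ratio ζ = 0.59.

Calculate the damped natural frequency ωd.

ωd = ωn√(1 - ζ²) = 23√(1 - 0.59²) = 18.57 rad/s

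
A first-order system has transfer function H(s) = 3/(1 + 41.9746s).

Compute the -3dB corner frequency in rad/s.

Corner frequency = 1/τ = 1/41.9746 = 0.024 rad/s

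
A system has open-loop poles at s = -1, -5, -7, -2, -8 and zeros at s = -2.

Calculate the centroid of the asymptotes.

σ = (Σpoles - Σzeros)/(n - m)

σ = (Σpoles - Σzeros)/(n - m) = (-23 - (-2))/(5 - 1) = -21/4 = -5.25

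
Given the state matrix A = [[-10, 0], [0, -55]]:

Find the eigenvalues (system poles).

For diagonal matrix, eigenvalues are diagonal entries: λ₁ = -10, λ₂ = -55.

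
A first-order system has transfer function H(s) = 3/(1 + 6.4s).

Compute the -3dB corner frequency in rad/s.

Corner frequency = 1/τ = 1/6.4 = 0.156 rad/s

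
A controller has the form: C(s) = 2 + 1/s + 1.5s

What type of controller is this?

This is a Proportional-Integral-Derivative (PID) controller.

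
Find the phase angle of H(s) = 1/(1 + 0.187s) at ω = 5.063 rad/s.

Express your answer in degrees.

Phase = -arctan(ωτ) = -arctan(5.063 × 0.187) = -43.4°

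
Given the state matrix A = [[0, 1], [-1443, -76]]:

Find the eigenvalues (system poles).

det(A - λI) = λ² - (-76)λ + 1443 = (λ - (-37))(λ - (-39)). Eigenvalues: -37, -39.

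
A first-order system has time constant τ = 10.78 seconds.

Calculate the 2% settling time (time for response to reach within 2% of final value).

For first-order system, 2% settling time ≈ 4τ = 4 × 10.78 = 43.12 s.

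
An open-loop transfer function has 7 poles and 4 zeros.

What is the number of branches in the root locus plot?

Root locus has n branches where n = number of poles = 7.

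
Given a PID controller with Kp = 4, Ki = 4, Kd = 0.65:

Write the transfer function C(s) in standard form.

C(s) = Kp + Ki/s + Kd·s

Substituting values: C(s) = 4 + 4/s + 0.65s = (0.65s² + 4s + 4)/s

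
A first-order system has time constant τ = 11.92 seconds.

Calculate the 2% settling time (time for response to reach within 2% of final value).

For first-order system, 2% settling time ≈ 4τ = 4 × 11.92 = 47.68 s.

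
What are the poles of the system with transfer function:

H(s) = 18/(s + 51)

Pole is where denominator = 0: s + 51 = 0, so s = -51.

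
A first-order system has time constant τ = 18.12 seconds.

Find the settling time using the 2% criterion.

For first-order system, 2% settling time ≈ 4τ = 4 × 18.12 = 72.48 s.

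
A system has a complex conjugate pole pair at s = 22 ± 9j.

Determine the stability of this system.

Real part of poles is 22 (> 0, right half-plane). Unstable.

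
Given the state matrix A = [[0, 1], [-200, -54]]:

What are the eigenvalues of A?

det(A - λI) = λ² - (-54)λ + 200 = (λ - (-4))(λ - (-50)). Eigenvalues: -4, -50.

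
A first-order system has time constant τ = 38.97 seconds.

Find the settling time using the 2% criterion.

For first-order system, 2% settling time ≈ 4τ = 4 × 38.97 = 155.88 s.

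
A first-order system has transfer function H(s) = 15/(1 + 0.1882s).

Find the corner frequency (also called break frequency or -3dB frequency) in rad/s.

Corner frequency = 1/τ = 1/0.1882 = 5.313 rad/s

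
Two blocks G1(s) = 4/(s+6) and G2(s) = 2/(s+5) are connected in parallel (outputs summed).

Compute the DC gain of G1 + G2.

Parallel: G_eq = G1 + G2. DC gain = G1(0) + G2(0) = 4/6 + 2/5 = 0.6667 + 0.4 = 1.0667.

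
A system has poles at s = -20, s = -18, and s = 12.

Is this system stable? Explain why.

Pole(s) at s = 12 are not in the left half-plane. System is unstable.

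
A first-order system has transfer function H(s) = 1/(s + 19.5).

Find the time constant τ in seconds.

For H(s) = 1/(s + 1/τ), the pole is at -1/τ = -19.5, so τ = 1/19.5 = 0.0513 s.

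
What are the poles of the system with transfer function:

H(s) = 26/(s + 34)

Pole is where denominator = 0: s + 34 = 0, so s = -34.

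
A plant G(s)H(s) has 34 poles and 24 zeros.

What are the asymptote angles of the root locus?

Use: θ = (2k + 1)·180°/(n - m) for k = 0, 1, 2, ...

n - m = 34 - 24 = 10. Angles: θk = (2k + 1)·180°/10 = 18°, 54°, 90°, 126°, 162°, 198°, 234°, 270°, 306°, 342°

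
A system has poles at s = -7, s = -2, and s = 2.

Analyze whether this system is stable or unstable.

Pole(s) at s = 2 are not in the left half-plane. System is unstable.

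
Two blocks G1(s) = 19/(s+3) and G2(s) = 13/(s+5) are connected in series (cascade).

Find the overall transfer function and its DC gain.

Series: multiply transfer functions. G_eq = 19/(s+3) × 13/(s+5) = 247/((s+3)(s+5)). DC gain = 247/(3×5) = 16.4667.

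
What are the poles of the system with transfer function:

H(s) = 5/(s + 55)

Pole is where denominator = 0: s + 55 = 0, so s = -55.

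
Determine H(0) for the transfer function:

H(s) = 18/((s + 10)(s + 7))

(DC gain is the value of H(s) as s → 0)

DC gain = H(0) = 18/(10 × 7) = 18/70 = 0.2571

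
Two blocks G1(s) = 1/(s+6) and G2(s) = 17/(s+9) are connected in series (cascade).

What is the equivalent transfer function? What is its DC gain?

Series: multiply transfer functions. G_eq = 1/(s+6) × 17/(s+9) = 17/((s+6)(s+9)). DC gain = 17/(6×9) = 0.3148.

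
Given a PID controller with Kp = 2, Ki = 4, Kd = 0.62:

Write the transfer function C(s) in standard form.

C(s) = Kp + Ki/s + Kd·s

Substituting values: C(s) = 2 + 4/s + 0.62s = (0.62s² + 2s + 4)/s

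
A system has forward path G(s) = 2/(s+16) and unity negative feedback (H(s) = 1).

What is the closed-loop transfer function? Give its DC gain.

T(s) = G/(1+GH) = [2/(s+16)] / [1 + 2/(s+16)] = 2/(s+16+2) = 2/(s+18). DC gain = 2/18 = 0.1111.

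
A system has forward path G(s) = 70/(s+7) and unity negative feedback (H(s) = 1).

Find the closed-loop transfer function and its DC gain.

T(s) = G/(1+GH) = [70/(s+7)] / [1 + 70/(s+7)] = 70/(s+7+70) = 70/(s+77). DC gain = 70/77 = 0.9091.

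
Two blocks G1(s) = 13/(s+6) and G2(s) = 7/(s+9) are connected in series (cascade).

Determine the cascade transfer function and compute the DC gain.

Series: multiply transfer functions. G_eq = 13/(s+6) × 7/(s+9) = 91/((s+6)(s+9)). DC gain = 91/(6×9) = 1.6852.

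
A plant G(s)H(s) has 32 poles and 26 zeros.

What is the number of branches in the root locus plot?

Root locus has n branches where n = number of poles = 32.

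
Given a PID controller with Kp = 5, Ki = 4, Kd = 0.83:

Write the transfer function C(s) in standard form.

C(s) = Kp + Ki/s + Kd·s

Substituting values: C(s) = 5 + 4/s + 0.83s = (0.83s² + 5s + 4)/s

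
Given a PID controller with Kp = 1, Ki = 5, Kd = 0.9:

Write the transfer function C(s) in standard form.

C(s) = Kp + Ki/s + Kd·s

Substituting values: C(s) = 1 + 5/s + 0.9s = (0.9s² + s + 5)/s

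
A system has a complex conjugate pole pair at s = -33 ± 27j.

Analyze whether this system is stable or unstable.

Real part of poles is -33 (< 0, left half-plane). Stable.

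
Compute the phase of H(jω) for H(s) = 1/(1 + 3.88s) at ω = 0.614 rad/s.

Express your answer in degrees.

Phase = -arctan(ωτ) = -arctan(0.614 × 3.88) = -67.2°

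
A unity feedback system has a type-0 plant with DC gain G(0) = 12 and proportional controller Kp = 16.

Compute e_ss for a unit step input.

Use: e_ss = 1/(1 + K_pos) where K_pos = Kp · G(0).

K_pos = Kp · G(0) = 16 × 12 = 192. e_ss = 1/(1 + 192) = 0.0052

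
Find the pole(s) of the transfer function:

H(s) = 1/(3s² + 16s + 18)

Discriminant = 16² - 4×3×18 = 256 - 216 = 40 > 0, so two distinct real poles. Using quadratic formula: s = (-16 ± √40)/(2×3) = (-16 ± √40)/6, with √40 ≈ 6.3246. s₁ ≈ -1.6126, s₂ ≈ -3.7208. Poles: s₁ = -1.6126, s₂ = -3.7208.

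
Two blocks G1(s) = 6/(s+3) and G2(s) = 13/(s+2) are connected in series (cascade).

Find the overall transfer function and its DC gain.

Series: multiply transfer functions. G_eq = 6/(s+3) × 13/(s+2) = 78/((s+3)(s+2)). DC gain = 78/(3×2) = 13.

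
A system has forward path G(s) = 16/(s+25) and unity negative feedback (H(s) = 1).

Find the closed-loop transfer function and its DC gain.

T(s) = G/(1+GH) = [16/(s+25)] / [1 + 16/(s+25)] = 16/(s+25+16) = 16/(s+41). DC gain = 16/41 = 0.3902.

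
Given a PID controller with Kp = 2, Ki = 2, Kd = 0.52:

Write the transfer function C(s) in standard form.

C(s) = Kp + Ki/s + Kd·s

Substituting values: C(s) = 2 + 2/s + 0.52s = (0.52s² + 2s + 2)/s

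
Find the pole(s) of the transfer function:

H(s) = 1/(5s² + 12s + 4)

Discriminant = 12² - 4×5×4 = 144 - 80 = 64 > 0, so two distinct real poles. Using quadratic formula: s = (-12 ± √64)/(2×5) = (-12 ± √64)/10, with √64 = 8. s₁ = -4/10 = -0.4, s₂ = -20/10 = -2. Poles: s₁ = -0.4, s₂ = -2.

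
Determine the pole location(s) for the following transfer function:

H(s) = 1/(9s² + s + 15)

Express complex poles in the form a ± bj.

Discriminant = 1² - 4×9×15 = 1 - 540 = -539 < 0, so the poles are a complex conjugate pair s = (-1 ± j√539)/(2×9). Real part = -1/(2×9) = -1/18 ≈ -0.0556; imaginary part = ±√539/(2×9) ≈ 1.2898. Poles: s = -0.0556 ± 1.2898j.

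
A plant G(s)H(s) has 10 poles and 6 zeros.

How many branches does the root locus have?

Root locus has n branches where n = number of poles = 10.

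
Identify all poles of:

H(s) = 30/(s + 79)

Pole is where denominator = 0: s + 79 = 0, so s = -79.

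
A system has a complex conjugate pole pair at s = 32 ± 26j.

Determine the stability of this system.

Real part of poles is 32 (> 0, right half-plane). Unstable.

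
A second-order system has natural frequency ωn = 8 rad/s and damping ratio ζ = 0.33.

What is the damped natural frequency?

ωd = ωn√(1 - ζ²) = 8√(1 - 0.33²) = 7.55 rad/s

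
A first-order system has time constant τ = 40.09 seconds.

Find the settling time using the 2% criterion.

For first-order system, 2% settling time ≈ 4τ = 4 × 40.09 = 160.36 s.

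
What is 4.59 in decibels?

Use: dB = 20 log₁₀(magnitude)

dB = 20 log₁₀(4.59) = 13.2 dB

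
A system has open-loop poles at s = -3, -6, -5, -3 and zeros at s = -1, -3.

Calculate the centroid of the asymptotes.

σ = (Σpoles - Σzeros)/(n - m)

σ = (Σpoles - Σzeros)/(n - m) = (-17 - (-4))/(4 - 2) = -13/2 = -6.5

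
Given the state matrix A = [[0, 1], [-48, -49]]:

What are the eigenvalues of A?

det(A - λI) = λ² - (-49)λ + 48 = (λ - (-1))(λ - (-48)). Eigenvalues: -1, -48.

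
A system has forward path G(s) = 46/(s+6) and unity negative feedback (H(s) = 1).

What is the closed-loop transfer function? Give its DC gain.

T(s) = G/(1+GH) = [46/(s+6)] / [1 + 46/(s+6)] = 46/(s+6+46) = 46/(s+52). DC gain = 46/52 = 0.8846.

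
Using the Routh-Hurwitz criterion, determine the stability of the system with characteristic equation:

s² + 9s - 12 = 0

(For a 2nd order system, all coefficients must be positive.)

Coefficients: 1, 9, -12. c=-12 not positive, so system is unstable.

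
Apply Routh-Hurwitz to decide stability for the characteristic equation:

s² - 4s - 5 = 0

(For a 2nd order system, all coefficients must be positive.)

Coefficients: 1, -4, -5. b=-4, c=-5 not positive, so system is unstable.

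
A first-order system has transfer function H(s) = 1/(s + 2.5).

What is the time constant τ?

For H(s) = 1/(s + 1/τ), the pole is at -1/τ = -2.5, so τ = 1/2.5 = 0.4 s.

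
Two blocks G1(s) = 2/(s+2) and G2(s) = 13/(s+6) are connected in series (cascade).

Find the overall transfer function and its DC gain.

Series: multiply transfer functions. G_eq = 2/(s+2) × 13/(s+6) = 26/((s+2)(s+6)). DC gain = 26/(2×6) = 2.1667.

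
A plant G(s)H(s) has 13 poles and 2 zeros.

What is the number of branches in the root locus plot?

Root locus has n branches where n = number of poles = 13.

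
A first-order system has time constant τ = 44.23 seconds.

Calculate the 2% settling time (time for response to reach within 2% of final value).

For first-order system, 2% settling time ≈ 4τ = 4 × 44.23 = 176.92 s.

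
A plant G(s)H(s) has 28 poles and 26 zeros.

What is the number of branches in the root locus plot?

Root locus has n branches where n = number of poles = 28.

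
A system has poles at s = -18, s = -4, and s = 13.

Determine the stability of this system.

Pole(s) at s = 13 are not in the left half-plane. System is unstable.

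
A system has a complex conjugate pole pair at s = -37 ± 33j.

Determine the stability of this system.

Real part of poles is -37 (< 0, left half-plane). Stable.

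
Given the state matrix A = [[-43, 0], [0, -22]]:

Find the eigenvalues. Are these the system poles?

For diagonal matrix, eigenvalues are diagonal entries: λ₁ = -43, λ₂ = -22. Eigenvalues of A = system poles.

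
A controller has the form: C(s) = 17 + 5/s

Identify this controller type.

This is a Proportional-Integral (PI) controller.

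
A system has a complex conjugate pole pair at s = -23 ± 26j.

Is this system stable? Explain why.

Real part of poles is -23 (< 0, left half-plane). Stable.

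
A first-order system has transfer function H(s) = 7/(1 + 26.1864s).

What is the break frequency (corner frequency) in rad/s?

Corner frequency = 1/τ = 1/26.1864 = 0.038 rad/s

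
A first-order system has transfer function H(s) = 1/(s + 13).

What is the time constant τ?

For H(s) = 1/(s + 1/τ), the pole is at -1/τ = -13, so τ = 1/13 = 0.0769 s.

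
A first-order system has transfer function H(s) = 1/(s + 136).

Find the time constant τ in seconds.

For H(s) = 1/(s + 1/τ), the pole is at -1/τ = -136, so τ = 1/136 = 0.0074 s.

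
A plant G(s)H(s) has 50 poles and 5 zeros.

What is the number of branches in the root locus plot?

Root locus has n branches where n = number of poles = 50.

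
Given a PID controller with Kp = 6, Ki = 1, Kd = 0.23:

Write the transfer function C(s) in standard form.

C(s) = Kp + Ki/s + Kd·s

Substituting values: C(s) = 6 + 1/s + 0.23s = (0.23s² + 6s + 1)/s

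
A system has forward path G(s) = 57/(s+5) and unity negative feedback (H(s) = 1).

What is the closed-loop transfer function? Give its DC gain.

T(s) = G/(1+GH) = [57/(s+5)] / [1 + 57/(s+5)] = 57/(s+5+57) = 57/(s+62). DC gain = 57/62 = 0.9194.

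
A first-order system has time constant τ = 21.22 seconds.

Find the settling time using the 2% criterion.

For first-order system, 2% settling time ≈ 4τ = 4 × 21.22 = 84.88 s.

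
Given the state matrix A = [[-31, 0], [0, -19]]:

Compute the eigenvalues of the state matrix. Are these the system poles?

For diagonal matrix, eigenvalues are diagonal entries: λ₁ = -31, λ₂ = -19. Eigenvalues of A = system poles.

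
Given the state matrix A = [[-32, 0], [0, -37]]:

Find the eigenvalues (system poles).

For diagonal matrix, eigenvalues are diagonal entries: λ₁ = -32, λ₂ = -37.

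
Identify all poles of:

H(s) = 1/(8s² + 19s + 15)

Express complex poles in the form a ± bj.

Discriminant = 19² - 4×8×15 = 361 - 480 = -119 < 0, so the poles are a complex conjugate pair s = (-19 ± j√119)/(2×8). Real part = -19/(2×8) = -19/16 = -1.1875; imaginary part = ±√119/(2×8) ≈ 0.6818. Poles: s = -1.1875 ± 0.6818j.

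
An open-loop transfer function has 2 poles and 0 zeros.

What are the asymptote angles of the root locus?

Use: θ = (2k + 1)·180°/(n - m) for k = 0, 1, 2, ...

n - m = 2 - 0 = 2. Angles: θk = (2k + 1)·180°/2 = 90°, 270°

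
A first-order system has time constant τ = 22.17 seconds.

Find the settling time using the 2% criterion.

For first-order system, 2% settling time ≈ 4τ = 4 × 22.17 = 88.68 s.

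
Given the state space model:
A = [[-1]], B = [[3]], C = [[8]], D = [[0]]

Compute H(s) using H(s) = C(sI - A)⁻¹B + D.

(sI - A)⁻¹ = 1/(s + 1). H(s) = 8 × 3/(s + 1) + 0 = 24/(s + 1).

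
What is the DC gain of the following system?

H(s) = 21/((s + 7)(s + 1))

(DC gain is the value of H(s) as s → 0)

DC gain = H(0) = 21/(7 × 1) = 21/7 = 3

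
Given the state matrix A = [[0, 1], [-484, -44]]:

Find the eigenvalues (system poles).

det(A - λI) = λ² - (-44)λ + 484 = (λ - (-22))(λ - (-22)). Eigenvalues: -22, -22.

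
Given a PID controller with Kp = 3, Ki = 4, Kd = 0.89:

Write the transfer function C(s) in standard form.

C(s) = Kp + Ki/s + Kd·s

Substituting values: C(s) = 3 + 4/s + 0.89s = (0.89s² + 3s + 4)/s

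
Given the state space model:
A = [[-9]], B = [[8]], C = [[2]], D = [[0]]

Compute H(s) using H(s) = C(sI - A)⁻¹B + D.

(sI - A)⁻¹ = 1/(s + 9). H(s) = 2 × 8/(s + 9) + 0 = 16/(s + 9).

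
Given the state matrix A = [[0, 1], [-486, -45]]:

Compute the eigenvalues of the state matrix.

det(A - λI) = λ² - (-45)λ + 486 = (λ - (-27))(λ - (-18)). Eigenvalues: -27, -18.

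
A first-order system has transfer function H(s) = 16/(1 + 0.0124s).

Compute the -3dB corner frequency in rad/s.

Corner frequency = 1/τ = 1/0.0124 = 80.645 rad/s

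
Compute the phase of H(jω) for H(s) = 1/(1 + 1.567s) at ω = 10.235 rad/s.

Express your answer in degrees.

Phase = -arctan(ωτ) = -arctan(10.235 × 1.567) = -86.4°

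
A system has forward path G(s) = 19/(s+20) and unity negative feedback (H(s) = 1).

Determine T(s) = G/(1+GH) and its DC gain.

T(s) = G/(1+GH) = [19/(s+20)] / [1 + 19/(s+20)] = 19/(s+20+19) = 19/(s+39). DC gain = 19/39 = 0.4872.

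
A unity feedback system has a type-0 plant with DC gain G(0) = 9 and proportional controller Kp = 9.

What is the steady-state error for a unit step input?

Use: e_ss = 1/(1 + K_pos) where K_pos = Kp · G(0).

K_pos = Kp · G(0) = 9 × 9 = 81. e_ss = 1/(1 + 81) = 0.0122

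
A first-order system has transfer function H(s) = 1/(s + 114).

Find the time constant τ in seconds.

For H(s) = 1/(s + 1/τ), the pole is at -1/τ = -114, so τ = 1/114 = 0.0088 s.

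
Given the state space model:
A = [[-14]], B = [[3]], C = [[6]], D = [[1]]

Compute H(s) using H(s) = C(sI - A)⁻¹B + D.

(sI - A)⁻¹ = 1/(s + 14). H(s) = 6×3/(s + 14) + 1 = (s + 32)/(s + 14).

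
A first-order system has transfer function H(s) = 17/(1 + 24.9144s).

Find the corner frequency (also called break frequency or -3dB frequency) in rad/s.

Corner frequency = 1/τ = 1/24.9144 = 0.04 rad/s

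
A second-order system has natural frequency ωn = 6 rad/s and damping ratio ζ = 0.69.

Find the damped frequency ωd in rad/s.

ωd = ωn√(1 - ζ²) = 6√(1 - 0.69²) = 4.34 rad/s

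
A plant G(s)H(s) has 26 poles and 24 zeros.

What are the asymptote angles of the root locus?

n - m = 26 - 24 = 2. Angles: θk = (2k + 1)·180°/2 = 90°, 270°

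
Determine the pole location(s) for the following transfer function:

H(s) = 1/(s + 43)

Pole is where denominator = 0: s + 43 = 0, so s = -43.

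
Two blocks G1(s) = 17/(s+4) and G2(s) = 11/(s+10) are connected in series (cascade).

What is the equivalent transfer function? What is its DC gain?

Series: multiply transfer functions. G_eq = 17/(s+4) × 11/(s+10) = 187/((s+4)(s+10)). DC gain = 187/(4×10) = 4.675.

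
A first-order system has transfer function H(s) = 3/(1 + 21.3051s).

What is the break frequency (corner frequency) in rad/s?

Corner frequency = 1/τ = 1/21.3051 = 0.047 rad/s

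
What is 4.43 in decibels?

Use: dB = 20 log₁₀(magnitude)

dB = 20 log₁₀(4.43) = 12.9 dB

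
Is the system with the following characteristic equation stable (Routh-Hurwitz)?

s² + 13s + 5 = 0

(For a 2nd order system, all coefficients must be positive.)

Coefficients: 1, 13, 5. All positive, so system is stable.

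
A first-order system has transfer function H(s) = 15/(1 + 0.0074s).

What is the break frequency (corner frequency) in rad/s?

Corner frequency = 1/τ = 1/0.0074 = 135.135 rad/s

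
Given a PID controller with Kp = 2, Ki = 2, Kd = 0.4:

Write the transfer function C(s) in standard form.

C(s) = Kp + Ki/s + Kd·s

Substituting values: C(s) = 2 + 2/s + 0.4s = (0.4s² + 2s + 2)/s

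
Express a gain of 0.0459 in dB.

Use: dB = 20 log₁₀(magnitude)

dB = 20 log₁₀(0.0459) = -26.8 dB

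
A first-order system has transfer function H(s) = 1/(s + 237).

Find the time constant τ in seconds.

For H(s) = 1/(s + 1/τ), the pole is at -1/τ = -237, so τ = 1/237 = 0.0042 s.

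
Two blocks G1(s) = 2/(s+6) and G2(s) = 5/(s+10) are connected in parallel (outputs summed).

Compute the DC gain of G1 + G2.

Parallel: G_eq = G1 + G2. DC gain = G1(0) + G2(0) = 2/6 + 5/10 = 0.3333 + 0.5 = 0.8333.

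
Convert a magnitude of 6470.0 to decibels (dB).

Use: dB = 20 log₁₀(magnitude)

dB = 20 log₁₀(6470.0) = 76.2 dB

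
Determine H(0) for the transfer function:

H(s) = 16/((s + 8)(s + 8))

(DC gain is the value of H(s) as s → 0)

DC gain = H(0) = 16/(8 × 8) = 16/64 = 0.25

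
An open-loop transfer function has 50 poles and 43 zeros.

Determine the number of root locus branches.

Root locus has n branches where n = number of poles = 50.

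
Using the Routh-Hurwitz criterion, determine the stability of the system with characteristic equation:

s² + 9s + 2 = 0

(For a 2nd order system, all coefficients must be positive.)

Coefficients: 1, 9, 2. All positive, so system is stable.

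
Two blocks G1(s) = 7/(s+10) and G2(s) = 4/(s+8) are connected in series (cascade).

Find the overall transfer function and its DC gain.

Series: multiply transfer functions. G_eq = 7/(s+10) × 4/(s+8) = 28/((s+10)(s+8)). DC gain = 28/(10×8) = 0.35.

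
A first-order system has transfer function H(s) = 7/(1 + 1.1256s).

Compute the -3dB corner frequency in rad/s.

Corner frequency = 1/τ = 1/1.1256 = 0.888 rad/s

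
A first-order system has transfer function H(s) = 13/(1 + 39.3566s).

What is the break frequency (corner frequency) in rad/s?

Corner frequency = 1/τ = 1/39.3566 = 0.025 rad/s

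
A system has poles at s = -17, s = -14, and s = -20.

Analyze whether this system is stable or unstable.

All poles are in the left half-plane. System is stable.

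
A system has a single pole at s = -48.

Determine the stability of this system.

Pole at s = -48 is in the left half-plane. Stable.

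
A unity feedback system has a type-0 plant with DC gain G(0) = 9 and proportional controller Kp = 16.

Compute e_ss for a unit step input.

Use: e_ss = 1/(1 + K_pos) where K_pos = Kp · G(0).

K_pos = Kp · G(0) = 16 × 9 = 144. e_ss = 1/(1 + 144) = 0.0069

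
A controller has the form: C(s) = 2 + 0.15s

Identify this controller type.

This is a Proportional-Derivative (PD) controller.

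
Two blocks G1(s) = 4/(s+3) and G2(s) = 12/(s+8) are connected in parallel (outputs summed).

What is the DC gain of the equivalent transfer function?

Parallel: G_eq = G1 + G2. DC gain = G1(0) + G2(0) = 4/3 + 12/8 = 1.3333 + 1.5 = 2.8333.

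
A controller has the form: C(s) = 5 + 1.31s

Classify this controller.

This is a Proportional-Derivative (PD) controller.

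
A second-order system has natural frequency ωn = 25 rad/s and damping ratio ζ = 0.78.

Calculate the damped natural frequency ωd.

ωd = ωn√(1 - ζ²) = 25√(1 - 0.78²) = 15.64 rad/s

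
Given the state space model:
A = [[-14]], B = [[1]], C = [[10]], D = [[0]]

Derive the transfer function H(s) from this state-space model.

(sI - A)⁻¹ = 1/(s + 14). H(s) = 10 × 1/(s + 14) + 0 = 10/(s + 14).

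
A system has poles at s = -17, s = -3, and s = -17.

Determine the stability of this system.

All poles are in the left half-plane. System is stable.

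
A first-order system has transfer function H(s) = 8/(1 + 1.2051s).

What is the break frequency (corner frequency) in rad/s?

Corner frequency = 1/τ = 1/1.2051 = 0.83 rad/s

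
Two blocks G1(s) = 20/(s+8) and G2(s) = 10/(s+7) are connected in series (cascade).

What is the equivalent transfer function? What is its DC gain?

Series: multiply transfer functions. G_eq = 20/(s+8) × 10/(s+7) = 200/((s+8)(s+7)). DC gain = 200/(8×7) = 3.5714.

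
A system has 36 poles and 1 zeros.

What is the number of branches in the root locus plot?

Root locus has n branches where n = number of poles = 36.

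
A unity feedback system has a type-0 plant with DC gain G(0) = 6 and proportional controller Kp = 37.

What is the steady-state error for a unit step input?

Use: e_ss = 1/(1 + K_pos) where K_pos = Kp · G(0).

K_pos = Kp · G(0) = 37 × 6 = 222. e_ss = 1/(1 + 222) = 0.0045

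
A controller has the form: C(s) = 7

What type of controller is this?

This is a Proportional (P) controller.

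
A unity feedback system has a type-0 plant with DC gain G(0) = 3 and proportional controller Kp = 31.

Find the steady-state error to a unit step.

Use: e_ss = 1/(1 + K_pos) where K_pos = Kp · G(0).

K_pos = Kp · G(0) = 31 × 3 = 93. e_ss = 1/(1 + 93) = 0.0106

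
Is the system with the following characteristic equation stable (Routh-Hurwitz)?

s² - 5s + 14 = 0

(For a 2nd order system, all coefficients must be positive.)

Coefficients: 1, -5, 14. b=-5 not positive, so system is unstable.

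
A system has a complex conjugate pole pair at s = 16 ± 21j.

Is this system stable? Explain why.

Real part of poles is 16 (> 0, right half-plane). Unstable.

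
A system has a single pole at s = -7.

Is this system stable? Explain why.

Pole at s = -7 is in the left half-plane. Stable.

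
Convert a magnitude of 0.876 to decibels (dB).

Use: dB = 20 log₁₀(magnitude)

dB = 20 log₁₀(0.876) = -1.1 dB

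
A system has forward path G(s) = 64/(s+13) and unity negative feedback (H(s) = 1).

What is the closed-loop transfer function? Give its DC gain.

T(s) = G/(1+GH) = [64/(s+13)] / [1 + 64/(s+13)] = 64/(s+13+64) = 64/(s+77). DC gain = 64/77 = 0.8312.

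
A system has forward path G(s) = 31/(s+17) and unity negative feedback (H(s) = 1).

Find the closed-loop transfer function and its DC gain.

T(s) = G/(1+GH) = [31/(s+17)] / [1 + 31/(s+17)] = 31/(s+17+31) = 31/(s+48). DC gain = 31/48 = 0.6458.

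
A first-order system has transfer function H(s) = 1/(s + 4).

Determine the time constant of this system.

For H(s) = 1/(s + 1/τ), the pole is at -1/τ = -4, so τ = 1/4 = 0.25 s.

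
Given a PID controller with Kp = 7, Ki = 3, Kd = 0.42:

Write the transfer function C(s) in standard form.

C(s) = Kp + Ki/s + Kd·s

Substituting values: C(s) = 7 + 3/s + 0.42s = (0.42s² + 7s + 3)/s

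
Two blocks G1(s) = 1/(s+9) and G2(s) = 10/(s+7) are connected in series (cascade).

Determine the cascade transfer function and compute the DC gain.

Series: multiply transfer functions. G_eq = 1/(s+9) × 10/(s+7) = 10/((s+9)(s+7)). DC gain = 10/(9×7) = 0.1587.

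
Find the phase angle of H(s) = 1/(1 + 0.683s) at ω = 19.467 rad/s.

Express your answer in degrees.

Phase = -arctan(ωτ) = -arctan(19.467 × 0.683) = -85.7°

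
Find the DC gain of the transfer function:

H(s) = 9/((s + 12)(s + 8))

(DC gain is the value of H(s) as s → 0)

DC gain = H(0) = 9/(12 × 8) = 9/96 = 0.09375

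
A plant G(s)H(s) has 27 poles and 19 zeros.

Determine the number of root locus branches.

Root locus has n branches where n = number of poles = 27.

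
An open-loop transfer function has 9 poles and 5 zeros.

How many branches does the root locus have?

Root locus has n branches where n = number of poles = 9.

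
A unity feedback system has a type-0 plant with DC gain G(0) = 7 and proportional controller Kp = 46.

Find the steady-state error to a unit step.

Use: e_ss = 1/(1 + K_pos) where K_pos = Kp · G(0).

K_pos = Kp · G(0) = 46 × 7 = 322. e_ss = 1/(1 + 322) = 0.0031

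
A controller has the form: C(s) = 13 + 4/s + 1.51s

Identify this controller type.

This is a Proportional-Integral-Derivative (PID) controller.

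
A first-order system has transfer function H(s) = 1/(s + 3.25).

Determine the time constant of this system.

For H(s) = 1/(s + 1/τ), the pole is at -1/τ = -3.25, so τ = 1/3.25 = 0.3077 s.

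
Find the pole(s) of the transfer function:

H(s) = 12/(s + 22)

Pole is where denominator = 0: s + 22 = 0, so s = -22.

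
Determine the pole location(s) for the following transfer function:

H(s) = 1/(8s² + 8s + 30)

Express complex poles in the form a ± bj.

Discriminant = 8² - 4×8×30 = 64 - 960 = -896 < 0, so the poles are a complex conjugate pair s = (-8 ± j√896)/(2×8). Real part = -8/(2×8) = -8/16 = -0.5; imaginary part = ±√896/(2×8) ≈ 1.8708. Poles: s = -0.5 ± 1.8708j.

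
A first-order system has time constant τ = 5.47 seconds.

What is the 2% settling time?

For first-order system, 2% settling time ≈ 4τ = 4 × 5.47 = 21.88 s.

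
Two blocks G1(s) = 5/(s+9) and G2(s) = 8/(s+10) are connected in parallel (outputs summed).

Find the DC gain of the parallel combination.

Parallel: G_eq = G1 + G2. DC gain = G1(0) + G2(0) = 5/9 + 8/10 = 0.5556 + 0.8 = 1.3556.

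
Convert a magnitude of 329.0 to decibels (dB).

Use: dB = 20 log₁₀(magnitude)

dB = 20 log₁₀(329.0) = 50.3 dB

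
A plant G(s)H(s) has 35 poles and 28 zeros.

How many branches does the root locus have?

Root locus has n branches where n = number of poles = 35.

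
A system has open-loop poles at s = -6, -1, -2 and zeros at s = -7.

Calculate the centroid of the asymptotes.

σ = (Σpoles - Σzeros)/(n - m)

σ = (Σpoles - Σzeros)/(n - m) = (-9 - (-7))/(3 - 1) = -2/2 = -1.0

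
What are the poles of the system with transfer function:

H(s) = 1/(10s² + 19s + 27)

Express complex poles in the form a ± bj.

Discriminant = 19² - 4×10×27 = 361 - 1080 = -719 < 0, so the poles are a complex conjugate pair s = (-19 ± j√719)/(2×10). Real part = -19/(2×10) = -19/20 = -0.95; imaginary part = ±√719/(2×10) ≈ 1.3407. Poles: s = -0.95 ± 1.3407j.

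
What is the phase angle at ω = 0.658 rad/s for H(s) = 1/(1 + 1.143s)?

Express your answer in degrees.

Phase = -arctan(ωτ) = -arctan(0.658 × 1.143) = -36.9°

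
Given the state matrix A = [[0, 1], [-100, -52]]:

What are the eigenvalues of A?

det(A - λI) = λ² - (-52)λ + 100 = (λ - (-2))(λ - (-50)). Eigenvalues: -2, -50.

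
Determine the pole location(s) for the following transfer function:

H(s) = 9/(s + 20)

Pole is where denominator = 0: s + 20 = 0, so s = -20.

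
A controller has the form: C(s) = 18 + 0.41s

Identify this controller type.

This is a Proportional-Derivative (PD) controller.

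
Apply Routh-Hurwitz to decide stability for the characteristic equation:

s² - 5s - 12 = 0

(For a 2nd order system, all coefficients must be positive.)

Coefficients: 1, -5, -12. b=-5, c=-12 not positive, so system is unstable.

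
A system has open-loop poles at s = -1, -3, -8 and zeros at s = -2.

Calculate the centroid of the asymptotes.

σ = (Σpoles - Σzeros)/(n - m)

σ = (Σpoles - Σzeros)/(n - m) = (-12 - (-2))/(3 - 1) = -10/2 = -5.0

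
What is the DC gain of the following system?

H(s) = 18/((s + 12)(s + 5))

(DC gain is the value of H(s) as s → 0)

DC gain = H(0) = 18/(12 × 5) = 18/60 = 0.3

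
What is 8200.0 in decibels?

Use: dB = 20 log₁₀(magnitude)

dB = 20 log₁₀(8200.0) = 78.3 dB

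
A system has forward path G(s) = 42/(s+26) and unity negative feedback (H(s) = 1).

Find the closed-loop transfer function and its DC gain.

T(s) = G/(1+GH) = [42/(s+26)] / [1 + 42/(s+26)] = 42/(s+26+42) = 42/(s+68). DC gain = 42/68 = 0.6176.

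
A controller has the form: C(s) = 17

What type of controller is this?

This is a Proportional (P) controller.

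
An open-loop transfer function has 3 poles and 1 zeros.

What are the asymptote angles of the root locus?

n - m = 3 - 1 = 2. Angles: θk = (2k + 1)·180°/2 = 90°, 270°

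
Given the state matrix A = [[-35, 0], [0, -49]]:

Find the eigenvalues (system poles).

For diagonal matrix, eigenvalues are diagonal entries: λ₁ = -35, λ₂ = -49.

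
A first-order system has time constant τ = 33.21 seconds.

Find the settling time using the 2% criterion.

For first-order system, 2% settling time ≈ 4τ = 4 × 33.21 = 132.84 s.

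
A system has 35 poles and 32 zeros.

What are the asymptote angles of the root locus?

n - m = 35 - 32 = 3. Angles: θk = (2k + 1)·180°/3 = 60°, 180°, 300°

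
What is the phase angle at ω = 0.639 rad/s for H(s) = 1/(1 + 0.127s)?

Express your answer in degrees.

Phase = -arctan(ωτ) = -arctan(0.639 × 0.127) = -4.6°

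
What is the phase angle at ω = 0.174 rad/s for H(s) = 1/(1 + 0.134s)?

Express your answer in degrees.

Phase = -arctan(ωτ) = -arctan(0.174 × 0.134) = -1.3°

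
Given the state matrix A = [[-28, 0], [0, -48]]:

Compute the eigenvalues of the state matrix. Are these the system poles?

For diagonal matrix, eigenvalues are diagonal entries: λ₁ = -28, λ₂ = -48. Eigenvalues of A = system poles.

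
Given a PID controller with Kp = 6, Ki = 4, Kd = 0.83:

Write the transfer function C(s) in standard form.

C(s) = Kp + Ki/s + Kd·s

Substituting values: C(s) = 6 + 4/s + 0.83s = (0.83s² + 6s + 4)/s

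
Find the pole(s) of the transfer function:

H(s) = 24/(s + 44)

Pole is where denominator = 0: s + 44 = 0, so s = -44.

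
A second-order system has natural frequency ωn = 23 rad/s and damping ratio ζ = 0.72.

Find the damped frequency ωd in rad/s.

ωd = ωn√(1 - ζ²) = 23√(1 - 0.72²) = 15.96 rad/s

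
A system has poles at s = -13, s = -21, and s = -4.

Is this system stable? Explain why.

All poles are in the left half-plane. System is stable.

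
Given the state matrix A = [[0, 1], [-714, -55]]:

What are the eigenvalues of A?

det(A - λI) = λ² - (-55)λ + 714 = (λ - (-21))(λ - (-34)). Eigenvalues: -21, -34.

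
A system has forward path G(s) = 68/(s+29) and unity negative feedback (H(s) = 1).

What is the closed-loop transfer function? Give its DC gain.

T(s) = G/(1+GH) = [68/(s+29)] / [1 + 68/(s+29)] = 68/(s+29+68) = 68/(s+97). DC gain = 68/97 = 0.7010.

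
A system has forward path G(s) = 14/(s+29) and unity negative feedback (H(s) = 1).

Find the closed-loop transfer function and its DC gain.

T(s) = G/(1+GH) = [14/(s+29)] / [1 + 14/(s+29)] = 14/(s+29+14) = 14/(s+43). DC gain = 14/43 = 0.3256.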